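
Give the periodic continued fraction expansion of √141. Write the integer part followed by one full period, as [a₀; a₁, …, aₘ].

a₀ = ⌊√141⌋ = 11.

[11; 1, 6, 1, 22]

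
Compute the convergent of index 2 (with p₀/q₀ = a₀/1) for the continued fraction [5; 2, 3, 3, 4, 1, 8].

Using pₖ = aₖpₖ₋₁ + pₖ₋₂, qₖ = aₖqₖ₋₁ + qₖ₋₂ (with p₋₁=1, p₋₂=0, q₋₁=0, q₋₂=1):
  k=0: a=5, p=5, q=1
  k=1: a=2, p=11, q=2
  k=2: a=3, p=38, q=7

38/7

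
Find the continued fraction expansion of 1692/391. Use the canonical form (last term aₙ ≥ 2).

[4; 3, 18, 3, 2]

1692 = 4×391 + 128
391 = 3×128 + 7
128 = 18×7 + 2
7 = 3×2 + 1
2 = 2×1 + 0  (stop)
So 1692/391 = [4; 3, 18, 3, 2].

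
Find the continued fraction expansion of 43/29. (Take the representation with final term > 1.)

[1; 2, 14]

43 = 1·29 + 14
29 = 2·14 + 1
14 = 14·1 + 0  (stop)
So 43/29 = [1; 2, 14].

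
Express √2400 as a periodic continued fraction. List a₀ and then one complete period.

a₀ = ⌊√2400⌋ = 48.

[48; 1, 96]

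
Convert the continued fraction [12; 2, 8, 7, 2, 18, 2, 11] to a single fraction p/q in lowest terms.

1407457/112858

Using pₖ = aₖpₖ₋₁ + pₖ₋₂ and qₖ = aₖqₖ₋₁ + qₖ₋₂:
  k=0: a=12, p=12, q=1
  k=1: a=2, p=25, q=2
  k=2: a=8, p=212, q=17
  k=3: a=7, p=1509, q=121
  k=4: a=2, p=3230, q=259
  k=5: a=18, p=59649, q=4783
  k=6: a=2, p=122528, q=9825
  k=7: a=11, p=1407457, q=112858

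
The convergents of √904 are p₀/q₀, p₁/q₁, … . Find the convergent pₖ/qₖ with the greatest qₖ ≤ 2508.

√904 = [30; 15, 60, …] (period length 2).
Convergents:
  p_0/q_0 = 30/1
  p_1/q_1 = 451/15
  p_2/q_2 = 27090/901
  p_3/q_3 = 406801/13530
q_2 = 901 ≤ 2508 < 13530 = q_3, so the answer is 27090/901.

27090/901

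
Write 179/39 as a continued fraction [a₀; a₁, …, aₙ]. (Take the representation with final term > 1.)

179 = 4*39 + 23
39 = 1*23 + 16
23 = 1*16 + 7
16 = 2*7 + 2
7 = 3*2 + 1
2 = 2*1 + 0  (stop)
So 179/39 = [4; 1, 1, 2, 3, 2].

[4; 1, 1, 2, 3, 2]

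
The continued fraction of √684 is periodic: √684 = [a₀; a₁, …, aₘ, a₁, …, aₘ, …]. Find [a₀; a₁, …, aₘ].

a₀ = ⌊√684⌋ = 26.
With m₀=0, d₀=1 and mₖ₊₁ = dₖaₖ − mₖ, dₖ₊₁ = (n − mₖ₊₁²)/dₖ, aₖ₊₁ = ⌊(a₀+mₖ₊₁)/dₖ₊₁⌋:
  k=1: m=26, d=8, a=6
  k=2: m=22, d=25, a=1
  k=3: m=3, d=27, a=1
  k=4: m=24, d=4, a=12
  k=5: m=24, d=27, a=1
  k=6: m=3, d=25, a=1
  k=7: m=22, d=8, a=6
  k=8: m=26, d=1, a=52
d=1 and a=2a₀=52 at k=8, so the next step gives (m, d) = (26, 8) again — its k=1 value — and the period has length 8.

[26; 6, 1, 1, 12, 1, 1, 6, 52]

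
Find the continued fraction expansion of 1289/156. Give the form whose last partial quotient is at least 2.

1289 = 8×156 + 41
156 = 3×41 + 33
41 = 1×33 + 8
33 = 4×8 + 1
8 = 8×1 + 0  (stop)
So 1289/156 = [8; 3, 1, 4, 8].

[8; 3, 1, 4, 8]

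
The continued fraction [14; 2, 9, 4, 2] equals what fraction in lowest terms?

Fold from the inside: start with 2/1.
  4 + 1/2 = 9/2
  9 + 2/9 = 83/9
  2 + 9/83 = 175/83
  14 + 83/175 = 2533/175

2533/175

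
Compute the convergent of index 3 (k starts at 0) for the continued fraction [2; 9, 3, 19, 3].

1140/541

Using pₖ = aₖpₖ₋₁ + pₖ₋₂, qₖ = aₖqₖ₋₁ + qₖ₋₂ (with p₋₁=1, p₋₂=0, q₋₁=0, q₋₂=1):
  k=0: a=2, p=2, q=1
  k=1: a=9, p=19, q=9
  k=2: a=3, p=59, q=28
  k=3: a=19, p=1140, q=541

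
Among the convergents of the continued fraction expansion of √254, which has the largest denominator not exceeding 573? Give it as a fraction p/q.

8144/511

√254 = [15; 1, 14, 1, 30, …] (period length 4).
Convergents:
  p_0/q_0 = 15/1
  p_1/q_1 = 16/1
  p_2/q_2 = 239/15
  p_3/q_3 = 255/16
  p_4/q_4 = 7889/495
  p_5/q_5 = 8144/511
  p_6/q_6 = 121905/7649
q_5 = 511 ≤ 573 < 7649 = q_6, so the answer is 8144/511.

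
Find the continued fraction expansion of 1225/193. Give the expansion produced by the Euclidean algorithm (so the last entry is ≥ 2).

1225 = 6×193 + 67
193 = 2×67 + 59
67 = 1×59 + 8
59 = 7×8 + 3
8 = 2×3 + 2
3 = 1×2 + 1
2 = 2×1 + 0  (stop)
So 1225/193 = [6; 2, 1, 7, 2, 1, 2].

[6; 2, 1, 7, 2, 1, 2]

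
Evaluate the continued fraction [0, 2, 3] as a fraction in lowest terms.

Using pₖ = aₖpₖ₋₁ + pₖ₋₂ and qₖ = aₖqₖ₋₁ + qₖ₋₂:
  k=0: a=0, p=0, q=1
  k=1: a=2, p=1, q=2
  k=2: a=3, p=3, q=7

3/7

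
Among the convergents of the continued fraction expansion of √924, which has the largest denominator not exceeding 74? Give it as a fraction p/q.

√924 = [30; 2, 1, 1, 14, 1, 1, 2, 60, …] (period length 8).
Convergents:
  p_0/q_0 = 30/1
  p_1/q_1 = 61/2
  p_2/q_2 = 91/3
  p_3/q_3 = 152/5
  p_4/q_4 = 2219/73
  p_5/q_5 = 2371/78
q_4 = 73 ≤ 74 < 78 = q_5, so the answer is 2219/73.

2219/73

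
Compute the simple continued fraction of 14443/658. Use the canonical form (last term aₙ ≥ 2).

[21; 1, 18, 1, 15, 2]

14443 = 21·658 + 625
658 = 1·625 + 33
625 = 18·33 + 31
33 = 1·31 + 2
31 = 15·2 + 1
2 = 2·1 + 0  (stop)
So 14443/658 = [21; 1, 18, 1, 15, 2].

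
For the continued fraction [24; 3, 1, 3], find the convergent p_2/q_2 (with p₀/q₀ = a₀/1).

Using pₖ = aₖpₖ₋₁ + pₖ₋₂, qₖ = aₖqₖ₋₁ + qₖ₋₂ (with p₋₁=1, p₋₂=0, q₋₁=0, q₋₂=1):
  k=0: a=24, p=24, q=1
  k=1: a=3, p=73, q=3
  k=2: a=1, p=97, q=4

97/4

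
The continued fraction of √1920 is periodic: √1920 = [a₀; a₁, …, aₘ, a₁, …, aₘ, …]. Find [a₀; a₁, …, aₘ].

[43; 1, 4, 2, 21, 2, 4, 1, 86]

a₀ = ⌊√1920⌋ = 43.
With m₀=0, d₀=1 and mₖ₊₁ = dₖaₖ − mₖ, dₖ₊₁ = (n − mₖ₊₁²)/dₖ, aₖ₊₁ = ⌊(a₀+mₖ₊₁)/dₖ₊₁⌋:
  k=1: m=43, d=71, a=1
  k=2: m=28, d=16, a=4
  k=3: m=36, d=39, a=2
  k=4: m=42, d=4, a=21
  k=5: m=42, d=39, a=2
  k=6: m=36, d=16, a=4
  k=7: m=28, d=71, a=1
  k=8: m=43, d=1, a=86
d=1 and a=2a₀=86 at k=8, so the next step gives (m, d) = (43, 71) again — its k=1 value — and the period has length 8.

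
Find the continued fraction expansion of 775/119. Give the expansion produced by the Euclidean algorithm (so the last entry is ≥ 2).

775 = 6*119 + 61
119 = 1*61 + 58
61 = 1*58 + 3
58 = 19*3 + 1
3 = 3*1 + 0  (stop)
So 775/119 = [6; 1, 1, 19, 3].

[6; 1, 1, 19, 3]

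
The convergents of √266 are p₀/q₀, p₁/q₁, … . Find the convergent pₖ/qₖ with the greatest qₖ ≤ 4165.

√266 = [16; 3, 4, 3, 32, …] (period length 4).
Convergents:
  p_0/q_0 = 16/1
  p_1/q_1 = 49/3
  p_2/q_2 = 212/13
  p_3/q_3 = 685/42
  p_4/q_4 = 22132/1357
  p_5/q_5 = 67081/4113
  p_6/q_6 = 290456/17809
q_5 = 4113 ≤ 4165 < 17809 = q_6, so the answer is 67081/4113.

67081/4113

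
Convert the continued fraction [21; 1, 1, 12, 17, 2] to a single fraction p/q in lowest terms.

Using pₖ = aₖpₖ₋₁ + pₖ₋₂ and qₖ = aₖqₖ₋₁ + qₖ₋₂:
  k=0: a=21, p=21, q=1
  k=1: a=1, p=22, q=1
  k=2: a=1, p=43, q=2
  k=3: a=12, p=538, q=25
  k=4: a=17, p=9189, q=427
  k=5: a=2, p=18916, q=879

18916/879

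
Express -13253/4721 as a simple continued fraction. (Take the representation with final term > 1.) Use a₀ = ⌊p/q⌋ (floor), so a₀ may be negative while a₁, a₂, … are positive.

[-3; 5, 5, 3, 9, 6]

-13253 = -3×4721 + 910
4721 = 5×910 + 171
910 = 5×171 + 55
171 = 3×55 + 6
55 = 9×6 + 1
6 = 6×1 + 0  (stop)
So -13253/4721 = [-3; 5, 5, 3, 9, 6].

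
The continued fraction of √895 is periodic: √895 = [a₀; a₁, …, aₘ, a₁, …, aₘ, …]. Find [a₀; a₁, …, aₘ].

[29; 1, 10, 1, 58]

a₀ = ⌊√895⌋ = 29.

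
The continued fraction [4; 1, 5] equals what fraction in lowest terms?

Using pₖ = aₖpₖ₋₁ + pₖ₋₂ and qₖ = aₖqₖ₋₁ + qₖ₋₂:
  k=0: a=4, p=4, q=1
  k=1: a=1, p=5, q=1
  k=2: a=5, p=29, q=6

29/6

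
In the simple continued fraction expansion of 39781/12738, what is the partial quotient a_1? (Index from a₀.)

39781 = 3·12738 + 1567   →  a_0 = 3
12738 = 8·1567 + 202   →  a_1 = 8

8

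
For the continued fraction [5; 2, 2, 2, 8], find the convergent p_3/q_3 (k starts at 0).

65/12

Using pₖ = aₖpₖ₋₁ + pₖ₋₂, qₖ = aₖqₖ₋₁ + qₖ₋₂ (with p₋₁=1, p₋₂=0, q₋₁=0, q₋₂=1):
  k=0: a=5, p=5, q=1
  k=1: a=2, p=11, q=2
  k=2: a=2, p=27, q=5
  k=3: a=2, p=65, q=12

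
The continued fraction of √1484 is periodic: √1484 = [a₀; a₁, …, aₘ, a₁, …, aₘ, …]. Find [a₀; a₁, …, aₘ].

a₀ = ⌊√1484⌋ = 38.

[38; 1, 1, 10, 1, 1, 76]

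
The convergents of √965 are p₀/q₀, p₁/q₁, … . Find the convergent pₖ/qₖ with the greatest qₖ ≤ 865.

√965 = [31; 15, 1, 1, 15, 62, …] (period length 5).
Convergents:
  p_0/q_0 = 31/1
  p_1/q_1 = 466/15
  p_2/q_2 = 497/16
  p_3/q_3 = 963/31
  p_4/q_4 = 14942/481
  p_5/q_5 = 927367/29853
q_4 = 481 ≤ 865 < 29853 = q_5, so the answer is 14942/481.

14942/481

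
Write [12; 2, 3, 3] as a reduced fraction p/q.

Using pₖ = aₖpₖ₋₁ + pₖ₋₂ and qₖ = aₖqₖ₋₁ + qₖ₋₂:
  k=0: a=12, p=12, q=1
  k=1: a=2, p=25, q=2
  k=2: a=3, p=87, q=7
  k=3: a=3, p=286, q=23

286/23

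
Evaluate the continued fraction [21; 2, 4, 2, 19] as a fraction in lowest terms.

8344/389

Fold from the inside: start with 19/1.
  2 + 1/19 = 39/19
  4 + 19/39 = 175/39
  2 + 39/175 = 389/175
  21 + 175/389 = 8344/389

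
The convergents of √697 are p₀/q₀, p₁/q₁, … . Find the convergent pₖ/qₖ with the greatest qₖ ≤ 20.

132/5

√697 = [26; 2, 2, 52, …] (period length 3).
Convergents:
  p_0/q_0 = 26/1
  p_1/q_1 = 53/2
  p_2/q_2 = 132/5
  p_3/q_3 = 6917/262
q_2 = 5 ≤ 20 < 262 = q_3, so the answer is 132/5.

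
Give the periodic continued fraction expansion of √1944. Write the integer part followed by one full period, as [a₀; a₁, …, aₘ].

[44; 11, 88]

a₀ = ⌊√1944⌋ = 44.
With m₀=0, d₀=1 and mₖ₊₁ = dₖaₖ − mₖ, dₖ₊₁ = (n − mₖ₊₁²)/dₖ, aₖ₊₁ = ⌊(a₀+mₖ₊₁)/dₖ₊₁⌋:
  k=1: m=44, d=8, a=11
  k=2: m=44, d=1, a=88
d=1 and a=2a₀=88 at k=2, so the next step gives (m, d) = (44, 8) again — its k=1 value — and the period has length 2.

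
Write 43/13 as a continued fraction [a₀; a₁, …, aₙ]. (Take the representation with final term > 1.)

43 = 3*13 + 4
13 = 3*4 + 1
4 = 4*1 + 0  (stop)
So 43/13 = [3; 3, 4].

[3; 3, 4]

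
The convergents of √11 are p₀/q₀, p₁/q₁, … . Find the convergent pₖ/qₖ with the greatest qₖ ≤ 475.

√11 = [3; 3, 6, …] (period length 2).
Convergents:
  p_0/q_0 = 3/1
  p_1/q_1 = 10/3
  p_2/q_2 = 63/19
  p_3/q_3 = 199/60
  p_4/q_4 = 1257/379
  p_5/q_5 = 3970/1197
q_4 = 379 ≤ 475 < 1197 = q_5, so the answer is 1257/379.

1257/379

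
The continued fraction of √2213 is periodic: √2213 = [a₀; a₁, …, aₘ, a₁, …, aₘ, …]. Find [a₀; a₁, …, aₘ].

[47; 23, 1, 1, 23, 94]

a₀ = ⌊√2213⌋ = 47.
With m₀=0, d₀=1 and mₖ₊₁ = dₖaₖ − mₖ, dₖ₊₁ = (n − mₖ₊₁²)/dₖ, aₖ₊₁ = ⌊(a₀+mₖ₊₁)/dₖ₊₁⌋:
  k=1: m=47, d=4, a=23
  k=2: m=45, d=47, a=1
  k=3: m=2, d=47, a=1
  k=4: m=45, d=4, a=23
  k=5: m=47, d=1, a=94
d=1 and a=2a₀=94 at k=5, so the next step gives (m, d) = (47, 4) again — its k=1 value — and the period has length 5.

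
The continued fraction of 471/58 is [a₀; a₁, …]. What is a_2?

3

471 = 8·58 + 7   →  a_0 = 8
58 = 8·7 + 2   →  a_1 = 8
7 = 3·2 + 1   →  a_2 = 3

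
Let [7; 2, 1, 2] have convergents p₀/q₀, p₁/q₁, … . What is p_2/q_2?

22/3

Using pₖ = aₖpₖ₋₁ + pₖ₋₂, qₖ = aₖqₖ₋₁ + qₖ₋₂ (with p₋₁=1, p₋₂=0, q₋₁=0, q₋₂=1):
  k=0: a=7, p=7, q=1
  k=1: a=2, p=15, q=2
  k=2: a=1, p=22, q=3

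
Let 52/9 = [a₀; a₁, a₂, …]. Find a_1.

52 = 5·9 + 7   →  a_0 = 5
9 = 1·7 + 2   →  a_1 = 1

1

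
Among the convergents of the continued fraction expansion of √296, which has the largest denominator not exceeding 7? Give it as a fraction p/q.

86/5

√296 = [17; 4, 1, 7, 1, 4, 34, …] (period length 6).
Convergents:
  p_0/q_0 = 17/1
  p_1/q_1 = 69/4
  p_2/q_2 = 86/5
  p_3/q_3 = 671/39
q_2 = 5 ≤ 7 < 39 = q_3, so the answer is 86/5.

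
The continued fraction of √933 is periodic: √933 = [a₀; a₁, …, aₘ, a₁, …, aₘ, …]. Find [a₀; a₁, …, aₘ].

[30; 1, 1, 5, 20, 5, 1, 1, 60]

a₀ = ⌊√933⌋ = 30.
With m₀=0, d₀=1 and mₖ₊₁ = dₖaₖ − mₖ, dₖ₊₁ = (n − mₖ₊₁²)/dₖ, aₖ₊₁ = ⌊(a₀+mₖ₊₁)/dₖ₊₁⌋:
  k=1: m=30, d=33, a=1
  k=2: m=3, d=28, a=1
  k=3: m=25, d=11, a=5
  k=4: m=30, d=3, a=20
  k=5: m=30, d=11, a=5
  k=6: m=25, d=28, a=1
  k=7: m=3, d=33, a=1
  k=8: m=30, d=1, a=60
d=1 and a=2a₀=60 at k=8, so the next step gives (m, d) = (30, 33) again — its k=1 value — and the period has length 8.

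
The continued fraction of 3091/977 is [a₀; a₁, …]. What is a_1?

3091 = 3·977 + 160   →  a_0 = 3
977 = 6·160 + 17   →  a_1 = 6

6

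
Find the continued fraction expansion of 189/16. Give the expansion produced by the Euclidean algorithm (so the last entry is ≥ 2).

[11; 1, 4, 3]

189 = 11·16 + 13
16 = 1·13 + 3
13 = 4·3 + 1
3 = 3·1 + 0  (stop)
So 189/16 = [11; 1, 4, 3].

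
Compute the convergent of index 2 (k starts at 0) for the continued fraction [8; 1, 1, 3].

17/2

Using pₖ = aₖpₖ₋₁ + pₖ₋₂, qₖ = aₖqₖ₋₁ + qₖ₋₂ (with p₋₁=1, p₋₂=0, q₋₁=0, q₋₂=1):
  k=0: a=8, p=8, q=1
  k=1: a=1, p=9, q=1
  k=2: a=1, p=17, q=2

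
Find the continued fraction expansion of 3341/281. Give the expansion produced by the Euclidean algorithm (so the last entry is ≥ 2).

3341 = 11*281 + 250
281 = 1*250 + 31
250 = 8*31 + 2
31 = 15*2 + 1
2 = 2*1 + 0  (stop)
So 3341/281 = [11; 1, 8, 15, 2].

[11; 1, 8, 15, 2]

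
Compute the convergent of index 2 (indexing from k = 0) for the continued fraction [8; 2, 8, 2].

Using pₖ = aₖpₖ₋₁ + pₖ₋₂, qₖ = aₖqₖ₋₁ + qₖ₋₂ (with p₋₁=1, p₋₂=0, q₋₁=0, q₋₂=1):
  k=0: a=8, p=8, q=1
  k=1: a=2, p=17, q=2
  k=2: a=8, p=144, q=17

144/17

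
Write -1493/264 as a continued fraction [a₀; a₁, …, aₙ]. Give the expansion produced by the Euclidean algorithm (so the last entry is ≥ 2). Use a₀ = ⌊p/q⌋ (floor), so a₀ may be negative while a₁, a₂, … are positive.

-1493 = -6·264 + 91
264 = 2·91 + 82
91 = 1·82 + 9
82 = 9·9 + 1
9 = 9·1 + 0  (stop)
So -1493/264 = [-6; 2, 1, 9, 9].

[-6; 2, 1, 9, 9]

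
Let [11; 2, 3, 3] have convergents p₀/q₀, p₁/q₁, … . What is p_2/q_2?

Using pₖ = aₖpₖ₋₁ + pₖ₋₂, qₖ = aₖqₖ₋₁ + qₖ₋₂ (with p₋₁=1, p₋₂=0, q₋₁=0, q₋₂=1):
  k=0: a=11, p=11, q=1
  k=1: a=2, p=23, q=2
  k=2: a=3, p=80, q=7

80/7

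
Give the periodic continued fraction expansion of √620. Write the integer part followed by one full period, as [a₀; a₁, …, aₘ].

[24; 1, 8, 1, 48]

a₀ = ⌊√620⌋ = 24.
With m₀=0, d₀=1 and mₖ₊₁ = dₖaₖ − mₖ, dₖ₊₁ = (n − mₖ₊₁²)/dₖ, aₖ₊₁ = ⌊(a₀+mₖ₊₁)/dₖ₊₁⌋:
  k=1: m=24, d=44, a=1
  k=2: m=20, d=5, a=8
  k=3: m=20, d=44, a=1
  k=4: m=24, d=1, a=48
d=1 and a=2a₀=48 at k=4, so the next step gives (m, d) = (24, 44) again — its k=1 value — and the period has length 4.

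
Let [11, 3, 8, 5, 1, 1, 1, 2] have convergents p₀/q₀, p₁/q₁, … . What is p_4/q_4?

1732/153

Using pₖ = aₖpₖ₋₁ + pₖ₋₂, qₖ = aₖqₖ₋₁ + qₖ₋₂ (with p₋₁=1, p₋₂=0, q₋₁=0, q₋₂=1):
  k=0: a=11, p=11, q=1
  k=1: a=3, p=34, q=3
  k=2: a=8, p=283, q=25
  k=3: a=5, p=1449, q=128
  k=4: a=1, p=1732, q=153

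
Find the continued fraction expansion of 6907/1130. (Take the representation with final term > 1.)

6907 = 6*1130 + 127
1130 = 8*127 + 114
127 = 1*114 + 13
114 = 8*13 + 10
13 = 1*10 + 3
10 = 3*3 + 1
3 = 3*1 + 0  (stop)
So 6907/1130 = [6; 8, 1, 8, 1, 3, 3].

[6; 8, 1, 8, 1, 3, 3]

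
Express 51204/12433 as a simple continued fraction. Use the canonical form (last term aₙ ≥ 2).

[4; 8, 2, 4, 6, 3, 8]

51204 = 4·12433 + 1472
12433 = 8·1472 + 657
1472 = 2·657 + 158
657 = 4·158 + 25
158 = 6·25 + 8
25 = 3·8 + 1
8 = 8·1 + 0  (stop)
So 51204/12433 = [4; 8, 2, 4, 6, 3, 8].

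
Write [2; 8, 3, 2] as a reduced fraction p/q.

Using pₖ = aₖpₖ₋₁ + pₖ₋₂ and qₖ = aₖqₖ₋₁ + qₖ₋₂:
  k=0: a=2, p=2, q=1
  k=1: a=8, p=17, q=8
  k=2: a=3, p=53, q=25
  k=3: a=2, p=123, q=58

123/58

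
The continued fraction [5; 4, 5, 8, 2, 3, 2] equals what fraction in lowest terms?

Fold from the inside: start with 2/1.
  3 + 1/2 = 7/2
  2 + 2/7 = 16/7
  8 + 7/16 = 135/16
  5 + 16/135 = 691/135
  4 + 135/691 = 2899/691
  5 + 691/2899 = 15186/2899

15186/2899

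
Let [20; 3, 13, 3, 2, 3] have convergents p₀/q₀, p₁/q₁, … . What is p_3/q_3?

2500/123

Using pₖ = aₖpₖ₋₁ + pₖ₋₂, qₖ = aₖqₖ₋₁ + qₖ₋₂ (with p₋₁=1, p₋₂=0, q₋₁=0, q₋₂=1):
  k=0: a=20, p=20, q=1
  k=1: a=3, p=61, q=3
  k=2: a=13, p=813, q=40
  k=3: a=3, p=2500, q=123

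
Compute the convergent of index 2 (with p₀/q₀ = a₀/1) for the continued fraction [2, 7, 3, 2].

Using pₖ = aₖpₖ₋₁ + pₖ₋₂, qₖ = aₖqₖ₋₁ + qₖ₋₂ (with p₋₁=1, p₋₂=0, q₋₁=0, q₋₂=1):
  k=0: a=2, p=2, q=1
  k=1: a=7, p=15, q=7
  k=2: a=3, p=47, q=22

47/22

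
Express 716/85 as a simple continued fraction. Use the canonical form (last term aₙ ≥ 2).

716 = 8*85 + 36
85 = 2*36 + 13
36 = 2*13 + 10
13 = 1*10 + 3
10 = 3*3 + 1
3 = 3*1 + 0  (stop)
So 716/85 = [8; 2, 2, 1, 3, 3].

[8; 2, 2, 1, 3, 3]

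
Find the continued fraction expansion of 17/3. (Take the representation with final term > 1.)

[5; 1, 2]

17 = 5*3 + 2
3 = 1*2 + 1
2 = 2*1 + 0  (stop)
So 17/3 = [5; 1, 2].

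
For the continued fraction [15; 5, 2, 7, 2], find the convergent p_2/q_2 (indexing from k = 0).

167/11

Using pₖ = aₖpₖ₋₁ + pₖ₋₂, qₖ = aₖqₖ₋₁ + qₖ₋₂ (with p₋₁=1, p₋₂=0, q₋₁=0, q₋₂=1):
  k=0: a=15, p=15, q=1
  k=1: a=5, p=76, q=5
  k=2: a=2, p=167, q=11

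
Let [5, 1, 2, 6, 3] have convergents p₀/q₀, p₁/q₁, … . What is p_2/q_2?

Using pₖ = aₖpₖ₋₁ + pₖ₋₂, qₖ = aₖqₖ₋₁ + qₖ₋₂ (with p₋₁=1, p₋₂=0, q₋₁=0, q₋₂=1):
  k=0: a=5, p=5, q=1
  k=1: a=1, p=6, q=1
  k=2: a=2, p=17, q=3

17/3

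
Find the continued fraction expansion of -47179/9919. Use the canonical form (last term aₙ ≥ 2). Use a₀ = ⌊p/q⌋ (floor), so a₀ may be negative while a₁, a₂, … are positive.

[-5; 4, 9, 2, 9, 3, 4]

-47179 = -5·9919 + 2416
9919 = 4·2416 + 255
2416 = 9·255 + 121
255 = 2·121 + 13
121 = 9·13 + 4
13 = 3·4 + 1
4 = 4·1 + 0  (stop)
So -47179/9919 = [-5; 4, 9, 2, 9, 3, 4].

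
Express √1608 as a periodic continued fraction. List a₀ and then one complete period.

a₀ = ⌊√1608⌋ = 40.
With m₀=0, d₀=1 and mₖ₊₁ = dₖaₖ − mₖ, dₖ₊₁ = (n − mₖ₊₁²)/dₖ, aₖ₊₁ = ⌊(a₀+mₖ₊₁)/dₖ₊₁⌋:
  k=1: m=40, d=8, a=10
  k=2: m=40, d=1, a=80
d=1 and a=2a₀=80 at k=2, so the next step gives (m, d) = (40, 8) again — its k=1 value — and the period has length 2.

[40; 10, 80]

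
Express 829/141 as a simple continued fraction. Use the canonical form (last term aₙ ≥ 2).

[5; 1, 7, 3, 2, 2]

829 = 5·141 + 124
141 = 1·124 + 17
124 = 7·17 + 5
17 = 3·5 + 2
5 = 2·2 + 1
2 = 2·1 + 0  (stop)
So 829/141 = [5; 1, 7, 3, 2, 2].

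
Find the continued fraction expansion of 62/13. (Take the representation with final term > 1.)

[4; 1, 3, 3]

62 = 4*13 + 10
13 = 1*10 + 3
10 = 3*3 + 1
3 = 3*1 + 0  (stop)
So 62/13 = [4; 1, 3, 3].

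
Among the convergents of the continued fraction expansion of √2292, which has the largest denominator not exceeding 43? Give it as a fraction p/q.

383/8

√2292 = [47; 1, 6, 1, 94, …] (period length 4).
Convergents:
  p_0/q_0 = 47/1
  p_1/q_1 = 48/1
  p_2/q_2 = 335/7
  p_3/q_3 = 383/8
  p_4/q_4 = 36337/759
q_3 = 8 ≤ 43 < 759 = q_4, so the answer is 383/8.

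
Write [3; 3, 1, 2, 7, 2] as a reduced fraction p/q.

566/173

Using pₖ = aₖpₖ₋₁ + pₖ₋₂ and qₖ = aₖqₖ₋₁ + qₖ₋₂:
  k=0: a=3, p=3, q=1
  k=1: a=3, p=10, q=3
  k=2: a=1, p=13, q=4
  k=3: a=2, p=36, q=11
  k=4: a=7, p=265, q=81
  k=5: a=2, p=566, q=173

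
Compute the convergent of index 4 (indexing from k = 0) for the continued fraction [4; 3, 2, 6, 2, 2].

416/97

Using pₖ = aₖpₖ₋₁ + pₖ₋₂, qₖ = aₖqₖ₋₁ + qₖ₋₂ (with p₋₁=1, p₋₂=0, q₋₁=0, q₋₂=1):
  k=0: a=4, p=4, q=1
  k=1: a=3, p=13, q=3
  k=2: a=2, p=30, q=7
  k=3: a=6, p=193, q=45
  k=4: a=2, p=416, q=97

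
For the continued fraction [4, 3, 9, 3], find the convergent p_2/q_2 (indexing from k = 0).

121/28

Using pₖ = aₖpₖ₋₁ + pₖ₋₂, qₖ = aₖqₖ₋₁ + qₖ₋₂ (with p₋₁=1, p₋₂=0, q₋₁=0, q₋₂=1):
  k=0: a=4, p=4, q=1
  k=1: a=3, p=13, q=3
  k=2: a=9, p=121, q=28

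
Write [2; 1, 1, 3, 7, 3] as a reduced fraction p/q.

411/160

Fold from the inside: start with 3/1.
  7 + 1/3 = 22/3
  3 + 3/22 = 69/22
  1 + 22/69 = 91/69
  1 + 69/91 = 160/91
  2 + 91/160 = 411/160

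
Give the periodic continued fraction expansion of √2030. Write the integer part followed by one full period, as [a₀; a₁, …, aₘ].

[45; 18, 90]

a₀ = ⌊√2030⌋ = 45.
With m₀=0, d₀=1 and mₖ₊₁ = dₖaₖ − mₖ, dₖ₊₁ = (n − mₖ₊₁²)/dₖ, aₖ₊₁ = ⌊(a₀+mₖ₊₁)/dₖ₊₁⌋:
  k=1: m=45, d=5, a=18
  k=2: m=45, d=1, a=90
d=1 and a=2a₀=90 at k=2, so the next step gives (m, d) = (45, 5) again — its k=1 value — and the period has length 2.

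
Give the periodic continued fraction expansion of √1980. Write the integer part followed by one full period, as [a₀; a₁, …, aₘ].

a₀ = ⌊√1980⌋ = 44.
With m₀=0, d₀=1 and mₖ₊₁ = dₖaₖ − mₖ, dₖ₊₁ = (n − mₖ₊₁²)/dₖ, aₖ₊₁ = ⌊(a₀+mₖ₊₁)/dₖ₊₁⌋:
  k=1: m=44, d=44, a=2
  k=2: m=44, d=1, a=88
d=1 and a=2a₀=88 at k=2, so the next step gives (m, d) = (44, 44) again — its k=1 value — and the period has length 2.

[44; 2, 88]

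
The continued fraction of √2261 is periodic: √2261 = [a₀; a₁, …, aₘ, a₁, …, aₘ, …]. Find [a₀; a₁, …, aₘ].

[47; 1, 1, 4, 1, 1, 94]

a₀ = ⌊√2261⌋ = 47.
With m₀=0, d₀=1 and mₖ₊₁ = dₖaₖ − mₖ, dₖ₊₁ = (n − mₖ₊₁²)/dₖ, aₖ₊₁ = ⌊(a₀+mₖ₊₁)/dₖ₊₁⌋:
  k=1: m=47, d=52, a=1
  k=2: m=5, d=43, a=1
  k=3: m=38, d=19, a=4
  k=4: m=38, d=43, a=1
  k=5: m=5, d=52, a=1
  k=6: m=47, d=1, a=94
d=1 and a=2a₀=94 at k=6, so the next step gives (m, d) = (47, 52) again — its k=1 value — and the period has length 6.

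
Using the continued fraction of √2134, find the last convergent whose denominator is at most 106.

1894/41

√2134 = [46; 5, 8, 5, 92, …] (period length 4).
Convergents:
  p_0/q_0 = 46/1
  p_1/q_1 = 231/5
  p_2/q_2 = 1894/41
  p_3/q_3 = 9701/210
q_2 = 41 ≤ 106 < 210 = q_3, so the answer is 1894/41.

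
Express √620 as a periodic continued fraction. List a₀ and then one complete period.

a₀ = ⌊√620⌋ = 24.
With m₀=0, d₀=1 and mₖ₊₁ = dₖaₖ − mₖ, dₖ₊₁ = (n − mₖ₊₁²)/dₖ, aₖ₊₁ = ⌊(a₀+mₖ₊₁)/dₖ₊₁⌋:
  k=1: m=24, d=44, a=1
  k=2: m=20, d=5, a=8
  k=3: m=20, d=44, a=1
  k=4: m=24, d=1, a=48
d=1 and a=2a₀=48 at k=4, so the next step gives (m, d) = (24, 44) again — its k=1 value — and the period has length 4.

[24; 1, 8, 1, 48]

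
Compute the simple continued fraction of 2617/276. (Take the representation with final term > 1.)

2617 = 9*276 + 133
276 = 2*133 + 10
133 = 13*10 + 3
10 = 3*3 + 1
3 = 3*1 + 0  (stop)
So 2617/276 = [9; 2, 13, 3, 3].

[9; 2, 13, 3, 3]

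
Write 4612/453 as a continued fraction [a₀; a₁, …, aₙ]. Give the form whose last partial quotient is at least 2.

4612 = 10·453 + 82
453 = 5·82 + 43
82 = 1·43 + 39
43 = 1·39 + 4
39 = 9·4 + 3
4 = 1·3 + 1
3 = 3·1 + 0  (stop)
So 4612/453 = [10; 5, 1, 1, 9, 1, 3].

[10; 5, 1, 1, 9, 1, 3]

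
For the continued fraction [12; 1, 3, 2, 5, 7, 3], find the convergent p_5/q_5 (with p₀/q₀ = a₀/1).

Using pₖ = aₖpₖ₋₁ + pₖ₋₂, qₖ = aₖqₖ₋₁ + qₖ₋₂ (with p₋₁=1, p₋₂=0, q₋₁=0, q₋₂=1):
  k=0: a=12, p=12, q=1
  k=1: a=1, p=13, q=1
  k=2: a=3, p=51, q=4
  k=3: a=2, p=115, q=9
  k=4: a=5, p=626, q=49
  k=5: a=7, p=4497, q=352

4497/352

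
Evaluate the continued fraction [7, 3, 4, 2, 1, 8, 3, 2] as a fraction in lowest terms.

Fold from the inside: start with 2/1.
  3 + 1/2 = 7/2
  8 + 2/7 = 58/7
  1 + 7/58 = 65/58
  2 + 58/65 = 188/65
  4 + 65/188 = 817/188
  3 + 188/817 = 2639/817
  7 + 817/2639 = 19290/2639

19290/2639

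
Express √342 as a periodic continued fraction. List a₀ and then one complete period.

[18; 2, 36]

a₀ = ⌊√342⌋ = 18.
With m₀=0, d₀=1 and mₖ₊₁ = dₖaₖ − mₖ, dₖ₊₁ = (n − mₖ₊₁²)/dₖ, aₖ₊₁ = ⌊(a₀+mₖ₊₁)/dₖ₊₁⌋:
  k=1: m=18, d=18, a=2
  k=2: m=18, d=1, a=36
d=1 and a=2a₀=36 at k=2, so the next step gives (m, d) = (18, 18) again — its k=1 value — and the period has length 2.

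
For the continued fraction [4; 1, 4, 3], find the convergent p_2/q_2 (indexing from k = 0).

Using pₖ = aₖpₖ₋₁ + pₖ₋₂, qₖ = aₖqₖ₋₁ + qₖ₋₂ (with p₋₁=1, p₋₂=0, q₋₁=0, q₋₂=1):
  k=0: a=4, p=4, q=1
  k=1: a=1, p=5, q=1
  k=2: a=4, p=24, q=5

24/5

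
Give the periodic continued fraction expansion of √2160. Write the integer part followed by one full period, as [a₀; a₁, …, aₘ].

a₀ = ⌊√2160⌋ = 46.
With m₀=0, d₀=1 and mₖ₊₁ = dₖaₖ − mₖ, dₖ₊₁ = (n − mₖ₊₁²)/dₖ, aₖ₊₁ = ⌊(a₀+mₖ₊₁)/dₖ₊₁⌋:
  k=1: m=46, d=44, a=2
  k=2: m=42, d=9, a=9
  k=3: m=39, d=71, a=1
  k=4: m=32, d=16, a=4
  k=5: m=32, d=71, a=1
  k=6: m=39, d=9, a=9
  k=7: m=42, d=44, a=2
  k=8: m=46, d=1, a=92
d=1 and a=2a₀=92 at k=8, so the next step gives (m, d) = (46, 44) again — its k=1 value — and the period has length 8.

[46; 2, 9, 1, 4, 1, 9, 2, 92]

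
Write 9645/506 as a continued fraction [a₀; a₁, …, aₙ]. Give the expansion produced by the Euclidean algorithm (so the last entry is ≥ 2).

9645 = 19·506 + 31
506 = 16·31 + 10
31 = 3·10 + 1
10 = 10·1 + 0  (stop)
So 9645/506 = [19; 16, 3, 10].

[19; 16, 3, 10]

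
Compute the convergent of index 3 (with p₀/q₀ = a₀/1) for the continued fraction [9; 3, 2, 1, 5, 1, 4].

Using pₖ = aₖpₖ₋₁ + pₖ₋₂, qₖ = aₖqₖ₋₁ + qₖ₋₂ (with p₋₁=1, p₋₂=0, q₋₁=0, q₋₂=1):
  k=0: a=9, p=9, q=1
  k=1: a=3, p=28, q=3
  k=2: a=2, p=65, q=7
  k=3: a=1, p=93, q=10

93/10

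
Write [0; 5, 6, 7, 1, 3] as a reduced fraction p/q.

Fold from the inside: start with 3/1.
  1 + 1/3 = 4/3
  7 + 3/4 = 31/4
  6 + 4/31 = 190/31
  5 + 31/190 = 981/190
  0 + 190/981 = 190/981

190/981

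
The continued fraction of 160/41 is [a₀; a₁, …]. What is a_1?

160 = 3·41 + 37   →  a_0 = 3
41 = 1·37 + 4   →  a_1 = 1

1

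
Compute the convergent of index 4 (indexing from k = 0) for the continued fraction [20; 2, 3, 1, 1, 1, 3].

Using pₖ = aₖpₖ₋₁ + pₖ₋₂, qₖ = aₖqₖ₋₁ + qₖ₋₂ (with p₋₁=1, p₋₂=0, q₋₁=0, q₋₂=1):
  k=0: a=20, p=20, q=1
  k=1: a=2, p=41, q=2
  k=2: a=3, p=143, q=7
  k=3: a=1, p=184, q=9
  k=4: a=1, p=327, q=16

327/16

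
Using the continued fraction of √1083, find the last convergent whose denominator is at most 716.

23497/714

√1083 = [32; 1, 9, 1, 64, …] (period length 4).
Convergents:
  p_0/q_0 = 32/1
  p_1/q_1 = 33/1
  p_2/q_2 = 329/10
  p_3/q_3 = 362/11
  p_4/q_4 = 23497/714
  p_5/q_5 = 23859/725
q_4 = 714 ≤ 716 < 725 = q_5, so the answer is 23497/714.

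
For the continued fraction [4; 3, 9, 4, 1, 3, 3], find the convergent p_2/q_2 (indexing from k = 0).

Using pₖ = aₖpₖ₋₁ + pₖ₋₂, qₖ = aₖqₖ₋₁ + qₖ₋₂ (with p₋₁=1, p₋₂=0, q₋₁=0, q₋₂=1):
  k=0: a=4, p=4, q=1
  k=1: a=3, p=13, q=3
  k=2: a=9, p=121, q=28

121/28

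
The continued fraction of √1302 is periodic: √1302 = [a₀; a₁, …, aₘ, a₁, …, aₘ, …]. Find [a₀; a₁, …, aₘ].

a₀ = ⌊√1302⌋ = 36.
With m₀=0, d₀=1 and mₖ₊₁ = dₖaₖ − mₖ, dₖ₊₁ = (n − mₖ₊₁²)/dₖ, aₖ₊₁ = ⌊(a₀+mₖ₊₁)/dₖ₊₁⌋:
  k=1: m=36, d=6, a=12
  k=2: m=36, d=1, a=72
d=1 and a=2a₀=72 at k=2, so the next step gives (m, d) = (36, 6) again — its k=1 value — and the period has length 2.

[36; 12, 72]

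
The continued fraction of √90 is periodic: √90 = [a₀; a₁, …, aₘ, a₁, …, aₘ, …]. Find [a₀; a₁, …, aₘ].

a₀ = ⌊√90⌋ = 9.
With m₀=0, d₀=1 and mₖ₊₁ = dₖaₖ − mₖ, dₖ₊₁ = (n − mₖ₊₁²)/dₖ, aₖ₊₁ = ⌊(a₀+mₖ₊₁)/dₖ₊₁⌋:
  k=1: m=9, d=9, a=2
  k=2: m=9, d=1, a=18
d=1 and a=2a₀=18 at k=2, so the next step gives (m, d) = (9, 9) again — its k=1 value — and the period has length 2.

[9; 2, 18]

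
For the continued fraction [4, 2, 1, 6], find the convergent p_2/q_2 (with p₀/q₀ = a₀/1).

Using pₖ = aₖpₖ₋₁ + pₖ₋₂, qₖ = aₖqₖ₋₁ + qₖ₋₂ (with p₋₁=1, p₋₂=0, q₋₁=0, q₋₂=1):
  k=0: a=4, p=4, q=1
  k=1: a=2, p=9, q=2
  k=2: a=1, p=13, q=3

13/3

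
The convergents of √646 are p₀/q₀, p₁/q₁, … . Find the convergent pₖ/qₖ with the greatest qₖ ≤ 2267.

31059/1222

√646 = [25; 2, 2, 2, 50, …] (period length 4).
Convergents:
  p_0/q_0 = 25/1
  p_1/q_1 = 51/2
  p_2/q_2 = 127/5
  p_3/q_3 = 305/12
  p_4/q_4 = 15377/605
  p_5/q_5 = 31059/1222
  p_6/q_6 = 77495/3049
q_5 = 1222 ≤ 2267 < 3049 = q_6, so the answer is 31059/1222.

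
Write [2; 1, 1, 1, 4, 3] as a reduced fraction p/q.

119/45

Fold from the inside: start with 3/1.
  4 + 1/3 = 13/3
  1 + 3/13 = 16/13
  1 + 13/16 = 29/16
  1 + 16/29 = 45/29
  2 + 29/45 = 119/45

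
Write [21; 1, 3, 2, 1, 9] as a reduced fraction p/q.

2743/126

Using pₖ = aₖpₖ₋₁ + pₖ₋₂ and qₖ = aₖqₖ₋₁ + qₖ₋₂:
  k=0: a=21, p=21, q=1
  k=1: a=1, p=22, q=1
  k=2: a=3, p=87, q=4
  k=3: a=2, p=196, q=9
  k=4: a=1, p=283, q=13
  k=5: a=9, p=2743, q=126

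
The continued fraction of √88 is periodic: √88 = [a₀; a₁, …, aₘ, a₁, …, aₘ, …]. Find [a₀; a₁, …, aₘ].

[9; 2, 1, 1, 1, 2, 18]

a₀ = ⌊√88⌋ = 9.
With m₀=0, d₀=1 and mₖ₊₁ = dₖaₖ − mₖ, dₖ₊₁ = (n − mₖ₊₁²)/dₖ, aₖ₊₁ = ⌊(a₀+mₖ₊₁)/dₖ₊₁⌋:
  k=1: m=9, d=7, a=2
  k=2: m=5, d=9, a=1
  k=3: m=4, d=8, a=1
  k=4: m=4, d=9, a=1
  k=5: m=5, d=7, a=2
  k=6: m=9, d=1, a=18
d=1 and a=2a₀=18 at k=6, so the next step gives (m, d) = (9, 7) again — its k=1 value — and the period has length 6.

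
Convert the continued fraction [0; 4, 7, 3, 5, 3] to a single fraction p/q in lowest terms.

Fold from the inside: start with 3/1.
  5 + 1/3 = 16/3
  3 + 3/16 = 51/16
  7 + 16/51 = 373/51
  4 + 51/373 = 1543/373
  0 + 373/1543 = 373/1543

373/1543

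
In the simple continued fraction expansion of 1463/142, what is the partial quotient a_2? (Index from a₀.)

1463 = 10·142 + 43   →  a_0 = 10
142 = 3·43 + 13   →  a_1 = 3
43 = 3·13 + 4   →  a_2 = 3

3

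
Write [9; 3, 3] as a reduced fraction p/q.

Using pₖ = aₖpₖ₋₁ + pₖ₋₂ and qₖ = aₖqₖ₋₁ + qₖ₋₂:
  k=0: a=9, p=9, q=1
  k=1: a=3, p=28, q=3
  k=2: a=3, p=93, q=10

93/10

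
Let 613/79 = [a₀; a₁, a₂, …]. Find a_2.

613 = 7·79 + 60   →  a_0 = 7
79 = 1·60 + 19   →  a_1 = 1
60 = 3·19 + 3   →  a_2 = 3

3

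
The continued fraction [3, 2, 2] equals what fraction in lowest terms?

17/5

Fold from the inside: start with 2/1.
  2 + 1/2 = 5/2
  3 + 2/5 = 17/5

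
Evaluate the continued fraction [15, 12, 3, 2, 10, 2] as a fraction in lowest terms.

Using pₖ = aₖpₖ₋₁ + pₖ₋₂ and qₖ = aₖqₖ₋₁ + qₖ₋₂:
  k=0: a=15, p=15, q=1
  k=1: a=12, p=181, q=12
  k=2: a=3, p=558, q=37
  k=3: a=2, p=1297, q=86
  k=4: a=10, p=13528, q=897
  k=5: a=2, p=28353, q=1880

28353/1880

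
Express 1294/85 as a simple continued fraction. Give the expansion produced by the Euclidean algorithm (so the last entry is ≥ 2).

1294 = 15*85 + 19
85 = 4*19 + 9
19 = 2*9 + 1
9 = 9*1 + 0  (stop)
So 1294/85 = [15; 4, 2, 9].

[15; 4, 2, 9]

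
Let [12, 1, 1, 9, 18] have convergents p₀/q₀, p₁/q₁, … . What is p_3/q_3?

Using pₖ = aₖpₖ₋₁ + pₖ₋₂, qₖ = aₖqₖ₋₁ + qₖ₋₂ (with p₋₁=1, p₋₂=0, q₋₁=0, q₋₂=1):
  k=0: a=12, p=12, q=1
  k=1: a=1, p=13, q=1
  k=2: a=1, p=25, q=2
  k=3: a=9, p=238, q=19

238/19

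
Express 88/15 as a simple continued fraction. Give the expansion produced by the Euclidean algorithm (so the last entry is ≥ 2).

[5; 1, 6, 2]

88 = 5×15 + 13
15 = 1×13 + 2
13 = 6×2 + 1
2 = 2×1 + 0  (stop)
So 88/15 = [5; 1, 6, 2].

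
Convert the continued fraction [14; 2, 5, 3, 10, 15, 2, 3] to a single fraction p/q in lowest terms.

Fold from the inside: start with 3/1.
  2 + 1/3 = 7/3
  15 + 3/7 = 108/7
  10 + 7/108 = 1087/108
  3 + 108/1087 = 3369/1087
  5 + 1087/3369 = 17932/3369
  2 + 3369/17932 = 39233/17932
  14 + 17932/39233 = 567194/39233

567194/39233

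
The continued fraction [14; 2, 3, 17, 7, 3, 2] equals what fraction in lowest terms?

89753/6220

Fold from the inside: start with 2/1.
  3 + 1/2 = 7/2
  7 + 2/7 = 51/7
  17 + 7/51 = 874/51
  3 + 51/874 = 2673/874
  2 + 874/2673 = 6220/2673
  14 + 2673/6220 = 89753/6220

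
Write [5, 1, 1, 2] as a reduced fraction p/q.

28/5

Fold from the inside: start with 2/1.
  1 + 1/2 = 3/2
  1 + 2/3 = 5/3
  5 + 3/5 = 28/5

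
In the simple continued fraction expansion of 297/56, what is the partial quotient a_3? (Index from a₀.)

297 = 5·56 + 17   →  a_0 = 5
56 = 3·17 + 5   →  a_1 = 3
17 = 3·5 + 2   →  a_2 = 3
5 = 2·2 + 1   →  a_3 = 2

2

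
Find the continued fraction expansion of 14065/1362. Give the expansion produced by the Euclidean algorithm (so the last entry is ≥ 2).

[10; 3, 16, 2, 13]

14065 = 10*1362 + 445
1362 = 3*445 + 27
445 = 16*27 + 13
27 = 2*13 + 1
13 = 13*1 + 0  (stop)
So 14065/1362 = [10; 3, 16, 2, 13].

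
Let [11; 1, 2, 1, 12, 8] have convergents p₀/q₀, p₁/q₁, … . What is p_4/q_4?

Using pₖ = aₖpₖ₋₁ + pₖ₋₂, qₖ = aₖqₖ₋₁ + qₖ₋₂ (with p₋₁=1, p₋₂=0, q₋₁=0, q₋₂=1):
  k=0: a=11, p=11, q=1
  k=1: a=1, p=12, q=1
  k=2: a=2, p=35, q=3
  k=3: a=1, p=47, q=4
  k=4: a=12, p=599, q=51

599/51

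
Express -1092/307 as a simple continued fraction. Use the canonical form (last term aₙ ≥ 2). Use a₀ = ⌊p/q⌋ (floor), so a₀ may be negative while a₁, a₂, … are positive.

-1092 = -4*307 + 136
307 = 2*136 + 35
136 = 3*35 + 31
35 = 1*31 + 4
31 = 7*4 + 3
4 = 1*3 + 1
3 = 3*1 + 0  (stop)
So -1092/307 = [-4; 2, 3, 1, 7, 1, 3].

[-4; 2, 3, 1, 7, 1, 3]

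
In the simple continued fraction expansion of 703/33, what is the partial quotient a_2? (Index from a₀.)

703 = 21·33 + 10   →  a_0 = 21
33 = 3·10 + 3   →  a_1 = 3
10 = 3·3 + 1   →  a_2 = 3

3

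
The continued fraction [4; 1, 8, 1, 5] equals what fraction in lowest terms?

289/59

Using pₖ = aₖpₖ₋₁ + pₖ₋₂ and qₖ = aₖqₖ₋₁ + qₖ₋₂:
  k=0: a=4, p=4, q=1
  k=1: a=1, p=5, q=1
  k=2: a=8, p=44, q=9
  k=3: a=1, p=49, q=10
  k=4: a=5, p=289, q=59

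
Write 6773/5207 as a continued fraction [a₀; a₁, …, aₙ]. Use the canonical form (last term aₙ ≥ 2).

[1; 3, 3, 13, 19, 2]

6773 = 1*5207 + 1566
5207 = 3*1566 + 509
1566 = 3*509 + 39
509 = 13*39 + 2
39 = 19*2 + 1
2 = 2*1 + 0  (stop)
So 6773/5207 = [1; 3, 3, 13, 19, 2].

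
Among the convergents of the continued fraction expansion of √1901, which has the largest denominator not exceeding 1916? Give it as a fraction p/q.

√1901 = [43; 1, 1, 1, 1, 86, …] (period length 5).
Convergents:
  p_0/q_0 = 43/1
  p_1/q_1 = 44/1
  p_2/q_2 = 87/2
  p_3/q_3 = 131/3
  p_4/q_4 = 218/5
  p_5/q_5 = 18879/433
  p_6/q_6 = 19097/438
  p_7/q_7 = 37976/871
  p_8/q_8 = 57073/1309
  p_9/q_9 = 95049/2180
q_8 = 1309 ≤ 1916 < 2180 = q_9, so the answer is 57073/1309.

57073/1309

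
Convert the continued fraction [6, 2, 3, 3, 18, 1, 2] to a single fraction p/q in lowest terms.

8423/1309

Fold from the inside: start with 2/1.
  1 + 1/2 = 3/2
  18 + 2/3 = 56/3
  3 + 3/56 = 171/56
  3 + 56/171 = 569/171
  2 + 171/569 = 1309/569
  6 + 569/1309 = 8423/1309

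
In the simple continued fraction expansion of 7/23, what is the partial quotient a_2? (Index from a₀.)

3

7 = 0·23 + 7   →  a_0 = 0
23 = 3·7 + 2   →  a_1 = 3
7 = 3·2 + 1   →  a_2 = 3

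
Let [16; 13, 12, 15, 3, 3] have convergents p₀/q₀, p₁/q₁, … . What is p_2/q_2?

2524/157

Using pₖ = aₖpₖ₋₁ + pₖ₋₂, qₖ = aₖqₖ₋₁ + qₖ₋₂ (with p₋₁=1, p₋₂=0, q₋₁=0, q₋₂=1):
  k=0: a=16, p=16, q=1
  k=1: a=13, p=209, q=13
  k=2: a=12, p=2524, q=157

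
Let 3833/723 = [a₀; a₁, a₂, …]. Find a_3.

3833 = 5·723 + 218   →  a_0 = 5
723 = 3·218 + 69   →  a_1 = 3
218 = 3·69 + 11   →  a_2 = 3
69 = 6·11 + 3   →  a_3 = 6

6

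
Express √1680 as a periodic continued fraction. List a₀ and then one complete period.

[40; 1, 80]

a₀ = ⌊√1680⌋ = 40.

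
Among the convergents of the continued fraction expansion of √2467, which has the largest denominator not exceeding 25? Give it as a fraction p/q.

149/3

√2467 = [49; 1, 2, 49, 2, 1, 98, …] (period length 6).
Convergents:
  p_0/q_0 = 49/1
  p_1/q_1 = 50/1
  p_2/q_2 = 149/3
  p_3/q_3 = 7351/148
q_2 = 3 ≤ 25 < 148 = q_3, so the answer is 149/3.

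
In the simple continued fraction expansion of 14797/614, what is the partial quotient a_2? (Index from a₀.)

15

14797 = 24·614 + 61   →  a_0 = 24
614 = 10·61 + 4   →  a_1 = 10
61 = 15·4 + 1   →  a_2 = 15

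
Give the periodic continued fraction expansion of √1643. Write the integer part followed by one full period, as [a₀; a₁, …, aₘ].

a₀ = ⌊√1643⌋ = 40.
With m₀=0, d₀=1 and mₖ₊₁ = dₖaₖ − mₖ, dₖ₊₁ = (n − mₖ₊₁²)/dₖ, aₖ₊₁ = ⌊(a₀+mₖ₊₁)/dₖ₊₁⌋:
  k=1: m=40, d=43, a=1
  k=2: m=3, d=38, a=1
  k=3: m=35, d=11, a=6
  k=4: m=31, d=62, a=1
  k=5: m=31, d=11, a=6
  k=6: m=35, d=38, a=1
  k=7: m=3, d=43, a=1
  k=8: m=40, d=1, a=80
d=1 and a=2a₀=80 at k=8, so the next step gives (m, d) = (40, 43) again — its k=1 value — and the period has length 8.

[40; 1, 1, 6, 1, 6, 1, 1, 80]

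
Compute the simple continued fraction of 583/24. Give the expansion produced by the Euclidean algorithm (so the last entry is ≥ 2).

[24; 3, 2, 3]

583 = 24·24 + 7
24 = 3·7 + 3
7 = 2·3 + 1
3 = 3·1 + 0  (stop)
So 583/24 = [24; 3, 2, 3].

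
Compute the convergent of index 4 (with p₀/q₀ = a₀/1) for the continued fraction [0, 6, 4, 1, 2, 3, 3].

14/87

Using pₖ = aₖpₖ₋₁ + pₖ₋₂, qₖ = aₖqₖ₋₁ + qₖ₋₂ (with p₋₁=1, p₋₂=0, q₋₁=0, q₋₂=1):
  k=0: a=0, p=0, q=1
  k=1: a=6, p=1, q=6
  k=2: a=4, p=4, q=25
  k=3: a=1, p=5, q=31
  k=4: a=2, p=14, q=87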